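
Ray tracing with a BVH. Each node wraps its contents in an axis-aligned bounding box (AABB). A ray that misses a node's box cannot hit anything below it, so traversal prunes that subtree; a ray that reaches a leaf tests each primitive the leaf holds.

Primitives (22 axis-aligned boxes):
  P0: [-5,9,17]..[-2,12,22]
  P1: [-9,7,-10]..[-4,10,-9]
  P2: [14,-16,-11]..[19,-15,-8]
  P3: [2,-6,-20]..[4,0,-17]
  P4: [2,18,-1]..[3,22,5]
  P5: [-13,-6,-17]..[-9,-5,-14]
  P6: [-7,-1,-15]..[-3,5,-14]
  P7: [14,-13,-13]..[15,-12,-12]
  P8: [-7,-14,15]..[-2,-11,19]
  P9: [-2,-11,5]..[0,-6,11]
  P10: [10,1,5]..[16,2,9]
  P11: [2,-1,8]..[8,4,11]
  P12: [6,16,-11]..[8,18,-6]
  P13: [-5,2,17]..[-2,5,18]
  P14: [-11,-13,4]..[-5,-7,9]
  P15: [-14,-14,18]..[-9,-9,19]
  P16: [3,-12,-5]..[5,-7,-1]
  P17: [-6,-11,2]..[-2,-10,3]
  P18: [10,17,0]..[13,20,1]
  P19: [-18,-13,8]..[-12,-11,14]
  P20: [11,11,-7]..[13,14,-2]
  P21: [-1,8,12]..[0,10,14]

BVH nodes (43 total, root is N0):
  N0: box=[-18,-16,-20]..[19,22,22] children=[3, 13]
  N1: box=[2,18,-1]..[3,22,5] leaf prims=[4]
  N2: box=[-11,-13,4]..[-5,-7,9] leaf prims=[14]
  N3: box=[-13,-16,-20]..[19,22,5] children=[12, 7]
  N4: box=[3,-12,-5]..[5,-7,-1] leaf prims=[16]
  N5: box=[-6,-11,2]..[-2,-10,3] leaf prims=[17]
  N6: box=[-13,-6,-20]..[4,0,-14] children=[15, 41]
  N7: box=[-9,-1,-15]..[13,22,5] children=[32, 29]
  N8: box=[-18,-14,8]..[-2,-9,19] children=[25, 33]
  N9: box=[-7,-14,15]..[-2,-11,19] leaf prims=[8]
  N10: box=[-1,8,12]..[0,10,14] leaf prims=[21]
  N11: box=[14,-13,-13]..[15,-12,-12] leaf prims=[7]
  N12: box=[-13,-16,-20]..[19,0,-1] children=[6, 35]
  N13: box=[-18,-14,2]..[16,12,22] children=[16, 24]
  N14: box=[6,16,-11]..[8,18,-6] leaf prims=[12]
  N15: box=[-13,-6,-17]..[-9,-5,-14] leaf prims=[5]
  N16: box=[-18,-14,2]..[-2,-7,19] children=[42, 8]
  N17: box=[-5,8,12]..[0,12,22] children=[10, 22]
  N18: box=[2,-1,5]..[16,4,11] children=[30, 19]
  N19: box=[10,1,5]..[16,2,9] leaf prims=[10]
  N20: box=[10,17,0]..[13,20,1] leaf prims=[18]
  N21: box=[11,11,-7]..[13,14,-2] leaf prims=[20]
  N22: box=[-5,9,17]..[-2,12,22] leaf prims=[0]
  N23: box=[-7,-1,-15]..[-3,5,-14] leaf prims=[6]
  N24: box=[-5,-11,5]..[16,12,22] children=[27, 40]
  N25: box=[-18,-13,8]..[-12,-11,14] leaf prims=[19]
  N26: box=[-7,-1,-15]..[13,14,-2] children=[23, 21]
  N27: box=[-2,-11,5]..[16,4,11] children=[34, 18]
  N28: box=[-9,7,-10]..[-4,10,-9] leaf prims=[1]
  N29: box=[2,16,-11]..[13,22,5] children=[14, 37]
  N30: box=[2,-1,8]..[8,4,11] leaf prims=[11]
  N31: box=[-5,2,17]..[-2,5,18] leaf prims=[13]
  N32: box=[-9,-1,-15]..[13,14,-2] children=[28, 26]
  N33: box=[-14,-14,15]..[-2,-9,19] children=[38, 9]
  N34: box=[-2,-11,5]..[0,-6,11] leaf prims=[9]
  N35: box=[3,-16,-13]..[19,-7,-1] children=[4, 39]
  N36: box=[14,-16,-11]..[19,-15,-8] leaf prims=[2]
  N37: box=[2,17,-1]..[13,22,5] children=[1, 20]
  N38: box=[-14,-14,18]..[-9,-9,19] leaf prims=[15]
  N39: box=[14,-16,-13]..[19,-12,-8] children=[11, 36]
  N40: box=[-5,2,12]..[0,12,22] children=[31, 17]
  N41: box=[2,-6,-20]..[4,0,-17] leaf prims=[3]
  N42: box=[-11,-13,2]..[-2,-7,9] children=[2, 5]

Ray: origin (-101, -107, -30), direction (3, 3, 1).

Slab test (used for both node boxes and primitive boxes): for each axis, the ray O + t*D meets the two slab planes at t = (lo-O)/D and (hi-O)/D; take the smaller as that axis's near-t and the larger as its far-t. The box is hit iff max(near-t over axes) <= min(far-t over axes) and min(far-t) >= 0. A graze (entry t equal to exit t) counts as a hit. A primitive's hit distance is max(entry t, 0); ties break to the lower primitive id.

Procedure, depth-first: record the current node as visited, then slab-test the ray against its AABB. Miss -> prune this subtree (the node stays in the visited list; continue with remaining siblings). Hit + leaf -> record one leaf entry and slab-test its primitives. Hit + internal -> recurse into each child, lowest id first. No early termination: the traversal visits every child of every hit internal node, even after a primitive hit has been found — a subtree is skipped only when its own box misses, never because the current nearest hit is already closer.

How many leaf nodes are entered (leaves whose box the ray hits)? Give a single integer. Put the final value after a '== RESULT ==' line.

Traverse from the root:
N0 x:[83/3,40] y:[91/3,43] z:[10,52] -> hit [91/3,40], descend [3, 13]
  N3 x:[88/3,40] y:[91/3,43] z:[10,35] -> hit [91/3,35], descend [7, 12]
    N7 x:[92/3,38] y:[106/3,43] z:[15,35] -> miss, prune
    N12 x:[88/3,40] y:[91/3,107/3] z:[10,29] -> miss, prune
  N13 x:[83/3,39] y:[31,119/3] z:[32,52] -> hit [32,39], descend [16, 24]
    N16 x:[83/3,33] y:[31,100/3] z:[32,49] -> hit [32,33], descend [8, 42]
      N8 x:[83/3,33] y:[31,98/3] z:[38,49] -> miss, prune
      N42 x:[30,33] y:[94/3,100/3] z:[32,39] -> hit [32,33], descend [2, 5]
        N2 x:[30,32] y:[94/3,100/3] z:[34,39] -> miss, prune
        N5 x:[95/3,33] y:[32,97/3] z:[32,33] -> hit [32,97/3] leaf, test {P17@t=32}
    N24 x:[32,39] y:[32,119/3] z:[35,52] -> hit [35,39], descend [27, 40]
      N27 x:[33,39] y:[32,37] z:[35,41] -> hit [35,37], descend [18, 34]
        N18 x:[103/3,39] y:[106/3,37] z:[35,41] -> hit [106/3,37], descend [19, 30]
          N19 x:[37,39] y:[36,109/3] z:[35,39] -> miss, prune
          N30 x:[103/3,109/3] y:[106/3,37] z:[38,41] -> miss, prune
        N34 x:[33,101/3] y:[32,101/3] z:[35,41] -> miss, prune
      N40 x:[32,101/3] y:[109/3,119/3] z:[42,52] -> miss, prune

Summary -> nodes [0, 3, 7, 12, 13, 16, 8, 42, 2, 5, 24, 27, 18, 19, 30, 34, 40]; box-tests=17; leaf-entries=1; first=P17

== RESULT ==
1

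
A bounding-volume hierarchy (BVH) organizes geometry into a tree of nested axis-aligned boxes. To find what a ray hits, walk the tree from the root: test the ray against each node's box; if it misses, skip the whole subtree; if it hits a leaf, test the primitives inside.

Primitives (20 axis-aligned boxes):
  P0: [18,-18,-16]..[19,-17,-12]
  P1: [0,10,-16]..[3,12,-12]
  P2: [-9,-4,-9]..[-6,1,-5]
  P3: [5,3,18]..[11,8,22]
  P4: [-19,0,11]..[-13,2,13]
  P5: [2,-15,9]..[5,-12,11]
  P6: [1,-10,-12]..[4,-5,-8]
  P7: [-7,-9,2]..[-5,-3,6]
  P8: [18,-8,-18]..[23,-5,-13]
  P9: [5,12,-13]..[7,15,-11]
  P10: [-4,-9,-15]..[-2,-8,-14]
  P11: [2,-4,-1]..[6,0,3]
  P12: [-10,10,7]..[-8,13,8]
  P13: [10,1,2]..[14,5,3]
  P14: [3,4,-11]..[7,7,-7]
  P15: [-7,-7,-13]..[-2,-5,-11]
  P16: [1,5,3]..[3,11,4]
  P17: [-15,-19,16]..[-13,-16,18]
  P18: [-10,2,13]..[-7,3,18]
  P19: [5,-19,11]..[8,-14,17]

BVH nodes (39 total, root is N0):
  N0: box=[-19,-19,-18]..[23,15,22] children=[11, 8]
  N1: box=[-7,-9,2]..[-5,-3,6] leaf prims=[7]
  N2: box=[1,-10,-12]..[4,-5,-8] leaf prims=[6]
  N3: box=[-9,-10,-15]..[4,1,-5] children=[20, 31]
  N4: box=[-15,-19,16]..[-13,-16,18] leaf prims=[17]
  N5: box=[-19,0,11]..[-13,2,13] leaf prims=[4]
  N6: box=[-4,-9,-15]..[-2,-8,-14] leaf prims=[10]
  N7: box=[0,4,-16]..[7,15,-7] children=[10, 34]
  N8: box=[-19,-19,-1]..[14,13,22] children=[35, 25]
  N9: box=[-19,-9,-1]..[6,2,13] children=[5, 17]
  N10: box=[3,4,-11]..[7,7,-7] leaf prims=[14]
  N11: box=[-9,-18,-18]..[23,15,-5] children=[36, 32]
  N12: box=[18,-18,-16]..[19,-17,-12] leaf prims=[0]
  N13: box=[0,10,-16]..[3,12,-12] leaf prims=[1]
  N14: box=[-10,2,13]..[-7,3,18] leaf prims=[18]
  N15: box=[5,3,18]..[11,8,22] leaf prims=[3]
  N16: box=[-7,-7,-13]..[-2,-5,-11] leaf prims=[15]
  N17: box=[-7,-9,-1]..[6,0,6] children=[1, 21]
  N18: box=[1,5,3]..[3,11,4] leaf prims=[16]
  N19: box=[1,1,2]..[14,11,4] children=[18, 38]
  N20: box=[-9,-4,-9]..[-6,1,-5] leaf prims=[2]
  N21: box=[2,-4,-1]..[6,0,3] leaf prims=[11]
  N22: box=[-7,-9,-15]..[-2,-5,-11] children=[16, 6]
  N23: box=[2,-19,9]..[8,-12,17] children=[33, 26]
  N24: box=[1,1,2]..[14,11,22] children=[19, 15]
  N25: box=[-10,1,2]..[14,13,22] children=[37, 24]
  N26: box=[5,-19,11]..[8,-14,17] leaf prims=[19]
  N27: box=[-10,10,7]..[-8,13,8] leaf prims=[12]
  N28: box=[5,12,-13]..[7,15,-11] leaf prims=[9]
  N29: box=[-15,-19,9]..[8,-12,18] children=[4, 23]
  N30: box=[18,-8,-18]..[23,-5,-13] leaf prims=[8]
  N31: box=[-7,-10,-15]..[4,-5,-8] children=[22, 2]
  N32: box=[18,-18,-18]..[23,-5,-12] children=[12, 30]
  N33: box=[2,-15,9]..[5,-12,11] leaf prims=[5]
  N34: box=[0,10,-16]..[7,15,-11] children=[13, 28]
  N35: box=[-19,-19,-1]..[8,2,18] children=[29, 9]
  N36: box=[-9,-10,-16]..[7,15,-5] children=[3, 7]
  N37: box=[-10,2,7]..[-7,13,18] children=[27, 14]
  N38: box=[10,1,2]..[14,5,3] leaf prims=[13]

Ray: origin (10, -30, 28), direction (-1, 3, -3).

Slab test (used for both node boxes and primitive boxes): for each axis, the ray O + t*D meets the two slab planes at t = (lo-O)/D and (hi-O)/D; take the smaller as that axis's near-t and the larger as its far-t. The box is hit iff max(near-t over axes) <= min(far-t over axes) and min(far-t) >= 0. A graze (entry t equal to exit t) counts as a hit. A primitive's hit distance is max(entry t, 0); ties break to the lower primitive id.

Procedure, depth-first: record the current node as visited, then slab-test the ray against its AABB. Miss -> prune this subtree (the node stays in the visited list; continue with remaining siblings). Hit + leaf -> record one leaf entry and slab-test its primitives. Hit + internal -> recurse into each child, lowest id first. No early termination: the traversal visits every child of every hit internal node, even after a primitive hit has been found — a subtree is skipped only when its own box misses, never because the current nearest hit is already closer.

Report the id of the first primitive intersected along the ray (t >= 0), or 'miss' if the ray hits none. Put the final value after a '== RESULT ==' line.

Walk:
N0 x:[-13,29] y:[11/3,15] z:[2,46/3] -> hit [11/3,15], descend [8, 11]
  N8 x:[-4,29] y:[11/3,43/3] z:[2,29/3] -> hit [11/3,29/3], descend [25, 35]
    N25 x:[-4,20] y:[31/3,43/3] z:[2,26/3] -> miss, prune
    N35 x:[2,29] y:[11/3,32/3] z:[10/3,29/3] -> hit [11/3,29/3], descend [9, 29]
      N9 x:[4,29] y:[7,32/3] z:[5,29/3] -> hit [7,29/3], descend [5, 17]
        N5 x:[23,29] y:[10,32/3] z:[5,17/3] -> miss, prune
        N17 x:[4,17] y:[7,10] z:[22/3,29/3] -> hit [22/3,29/3], descend [1, 21]
          N1 x:[15,17] y:[7,9] z:[22/3,26/3] -> miss, prune
          N21 x:[4,8] y:[26/3,10] z:[25/3,29/3] -> miss, prune
      N29 x:[2,25] y:[11/3,6] z:[10/3,19/3] -> hit [11/3,6], descend [4, 23]
        N4 x:[23,25] y:[11/3,14/3] z:[10/3,4] -> miss, prune
        N23 x:[2,8] y:[11/3,6] z:[11/3,19/3] -> hit [11/3,6], descend [26, 33]
          N26 x:[2,5] y:[11/3,16/3] z:[11/3,17/3] -> hit [11/3,5] leaf, test {P19@t=11/3}
          N33 x:[5,8] y:[5,6] z:[17/3,19/3] -> hit [17/3,6] leaf, test {P5@t=17/3}
  N11 x:[-13,19] y:[4,15] z:[11,46/3] -> hit [11,15], descend [32, 36]
    N32 x:[-13,-8] y:[4,25/3] z:[40/3,46/3] -> miss, prune
    N36 x:[3,19] y:[20/3,15] z:[11,44/3] -> hit [11,44/3], descend [3, 7]
      N3 x:[6,19] y:[20/3,31/3] z:[11,43/3] -> miss, prune
      N7 x:[3,10] y:[34/3,15] z:[35/3,44/3] -> miss, prune

19 AABB tests over nodes [0, 8, 25, 35, 9, 5, 17, 1, 21, 29, 4, 23, 26, 33, 11, 32, 36, 3, 7]; 2 leaves entered; closest P19.

== RESULT ==
19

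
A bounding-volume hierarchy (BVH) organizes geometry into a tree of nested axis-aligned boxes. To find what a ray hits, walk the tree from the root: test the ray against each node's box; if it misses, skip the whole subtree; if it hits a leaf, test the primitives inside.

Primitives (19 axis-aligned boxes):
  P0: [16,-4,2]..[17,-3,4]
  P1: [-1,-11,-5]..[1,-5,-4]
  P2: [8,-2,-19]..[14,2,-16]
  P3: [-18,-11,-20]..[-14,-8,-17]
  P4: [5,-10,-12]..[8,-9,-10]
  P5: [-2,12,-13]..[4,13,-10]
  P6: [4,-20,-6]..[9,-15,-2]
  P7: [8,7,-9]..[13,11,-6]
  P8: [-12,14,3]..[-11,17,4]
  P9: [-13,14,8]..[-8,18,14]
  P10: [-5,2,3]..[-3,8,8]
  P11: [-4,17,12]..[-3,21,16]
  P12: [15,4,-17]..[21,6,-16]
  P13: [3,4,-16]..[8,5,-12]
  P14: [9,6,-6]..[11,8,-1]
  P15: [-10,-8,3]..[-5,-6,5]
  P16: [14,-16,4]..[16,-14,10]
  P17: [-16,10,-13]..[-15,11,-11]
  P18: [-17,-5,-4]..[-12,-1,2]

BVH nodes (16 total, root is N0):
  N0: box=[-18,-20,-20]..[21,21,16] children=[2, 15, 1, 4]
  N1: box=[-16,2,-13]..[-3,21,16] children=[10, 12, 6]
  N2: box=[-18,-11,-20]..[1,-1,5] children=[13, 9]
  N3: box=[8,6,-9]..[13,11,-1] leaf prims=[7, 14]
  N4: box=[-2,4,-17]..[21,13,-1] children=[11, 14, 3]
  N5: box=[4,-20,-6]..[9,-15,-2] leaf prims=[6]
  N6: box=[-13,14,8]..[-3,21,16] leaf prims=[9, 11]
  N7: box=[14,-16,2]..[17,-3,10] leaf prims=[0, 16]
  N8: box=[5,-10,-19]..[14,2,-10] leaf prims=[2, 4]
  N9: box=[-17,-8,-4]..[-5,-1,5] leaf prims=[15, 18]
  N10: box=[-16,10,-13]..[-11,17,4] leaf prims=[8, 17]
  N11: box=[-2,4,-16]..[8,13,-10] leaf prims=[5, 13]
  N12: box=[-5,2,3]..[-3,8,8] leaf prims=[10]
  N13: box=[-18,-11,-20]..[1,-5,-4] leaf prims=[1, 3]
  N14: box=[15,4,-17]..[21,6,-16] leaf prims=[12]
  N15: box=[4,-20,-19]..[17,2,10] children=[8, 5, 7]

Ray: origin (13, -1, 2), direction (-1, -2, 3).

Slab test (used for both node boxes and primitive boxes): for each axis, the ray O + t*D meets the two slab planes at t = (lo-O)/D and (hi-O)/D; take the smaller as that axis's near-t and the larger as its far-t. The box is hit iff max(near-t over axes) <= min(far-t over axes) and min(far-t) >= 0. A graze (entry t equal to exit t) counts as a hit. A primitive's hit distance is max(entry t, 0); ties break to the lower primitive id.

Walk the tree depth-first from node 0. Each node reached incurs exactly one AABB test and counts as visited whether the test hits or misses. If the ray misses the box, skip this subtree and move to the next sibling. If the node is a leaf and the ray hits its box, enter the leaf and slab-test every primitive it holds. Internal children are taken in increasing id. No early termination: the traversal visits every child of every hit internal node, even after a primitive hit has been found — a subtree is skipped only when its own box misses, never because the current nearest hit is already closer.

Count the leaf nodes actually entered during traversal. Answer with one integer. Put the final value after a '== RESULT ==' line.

Trace the traversal:
N0 x:[-8,31] y:[-11,19/2] z:[-22/3,14/3] -> hit [-22/3,14/3], descend [1, 2, 4, 15]
  N1 x:[16,29] y:[-11,-3/2] z:[-5,14/3] -> miss, prune
  N2 x:[12,31] y:[0,5] z:[-22/3,1] -> miss, prune
  N4 x:[-8,15] y:[-7,-5/2] z:[-19/3,-1] -> miss, prune
  N15 x:[-4,9] y:[-3/2,19/2] z:[-7,8/3] -> hit [-3/2,8/3], descend [5, 7, 8]
    N5 x:[4,9] y:[7,19/2] z:[-8/3,-4/3] -> miss, prune
    N7 x:[-4,-1] y:[1,15/2] z:[0,8/3] -> miss, prune
    N8 x:[-1,8] y:[-3/2,9/2] z:[-7,-4] -> miss, prune

8 AABB tests over nodes [0, 1, 2, 4, 15, 5, 7, 8]; 0 leaves entered; closest miss.

== RESULT ==
0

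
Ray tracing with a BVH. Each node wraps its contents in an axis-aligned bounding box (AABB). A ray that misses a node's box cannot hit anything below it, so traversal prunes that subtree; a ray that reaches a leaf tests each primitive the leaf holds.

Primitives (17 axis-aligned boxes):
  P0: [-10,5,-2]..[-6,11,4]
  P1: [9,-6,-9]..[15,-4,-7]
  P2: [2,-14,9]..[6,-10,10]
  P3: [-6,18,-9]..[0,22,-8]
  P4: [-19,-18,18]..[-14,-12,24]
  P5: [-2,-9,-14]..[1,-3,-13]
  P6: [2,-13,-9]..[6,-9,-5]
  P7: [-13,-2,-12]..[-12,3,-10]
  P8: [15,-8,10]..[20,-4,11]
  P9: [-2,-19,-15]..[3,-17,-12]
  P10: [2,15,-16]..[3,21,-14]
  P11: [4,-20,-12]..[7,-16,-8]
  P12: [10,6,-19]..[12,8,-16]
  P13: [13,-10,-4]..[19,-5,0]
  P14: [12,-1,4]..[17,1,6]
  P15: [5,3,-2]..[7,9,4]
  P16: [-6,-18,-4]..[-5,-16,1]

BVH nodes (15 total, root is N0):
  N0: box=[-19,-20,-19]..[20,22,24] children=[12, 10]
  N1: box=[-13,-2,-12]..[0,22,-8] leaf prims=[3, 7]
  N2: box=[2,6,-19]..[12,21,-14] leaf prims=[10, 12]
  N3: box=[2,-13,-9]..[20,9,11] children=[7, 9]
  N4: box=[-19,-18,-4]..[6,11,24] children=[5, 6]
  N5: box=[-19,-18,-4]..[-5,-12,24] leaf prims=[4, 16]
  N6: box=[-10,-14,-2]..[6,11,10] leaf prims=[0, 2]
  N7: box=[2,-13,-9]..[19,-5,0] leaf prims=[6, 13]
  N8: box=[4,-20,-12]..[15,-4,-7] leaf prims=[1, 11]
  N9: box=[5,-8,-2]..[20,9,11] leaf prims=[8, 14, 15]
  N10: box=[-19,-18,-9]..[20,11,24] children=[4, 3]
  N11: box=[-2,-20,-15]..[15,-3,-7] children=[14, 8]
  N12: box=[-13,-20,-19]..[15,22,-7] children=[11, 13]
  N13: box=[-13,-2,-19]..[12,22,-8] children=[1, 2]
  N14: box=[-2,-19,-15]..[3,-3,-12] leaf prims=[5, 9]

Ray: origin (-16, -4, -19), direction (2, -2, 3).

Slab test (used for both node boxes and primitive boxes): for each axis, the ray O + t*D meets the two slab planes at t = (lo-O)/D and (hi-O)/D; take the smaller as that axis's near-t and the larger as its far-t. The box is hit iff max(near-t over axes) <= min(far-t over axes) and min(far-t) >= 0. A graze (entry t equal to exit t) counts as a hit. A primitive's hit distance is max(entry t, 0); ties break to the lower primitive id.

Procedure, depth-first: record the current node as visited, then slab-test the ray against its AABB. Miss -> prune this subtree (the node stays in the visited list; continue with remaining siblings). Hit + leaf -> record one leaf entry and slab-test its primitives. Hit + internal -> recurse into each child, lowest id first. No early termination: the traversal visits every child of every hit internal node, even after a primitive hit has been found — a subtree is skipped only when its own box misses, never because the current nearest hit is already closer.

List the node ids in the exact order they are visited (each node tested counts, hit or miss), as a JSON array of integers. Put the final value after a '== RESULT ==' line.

Walk:
N0 x:[-3/2,18] y:[-13,8] z:[0,43/3] -> hit [0,8], descend [10, 12]
  N10 x:[-3/2,18] y:[-15/2,7] z:[10/3,43/3] -> hit [10/3,7], descend [3, 4]
    N3 x:[9,18] y:[-13/2,9/2] z:[10/3,10] -> miss, prune
    N4 x:[-3/2,11] y:[-15/2,7] z:[5,43/3] -> hit [5,7], descend [5, 6]
      N5 x:[-3/2,11/2] y:[4,7] z:[5,43/3] -> hit [5,11/2] leaf, test {P4(miss), P16(miss)}
      N6 x:[3,11] y:[-15/2,5] z:[17/3,29/3] -> miss, prune
  N12 x:[3/2,31/2] y:[-13,8] z:[0,4] -> hit [3/2,4], descend [11, 13]
    N11 x:[7,31/2] y:[-1/2,8] z:[4/3,4] -> miss, prune
    N13 x:[3/2,14] y:[-13,-1] z:[0,11/3] -> miss, prune

Summary -> nodes [0, 10, 3, 4, 5, 6, 12, 11, 13]; box-tests=9; leaf-entries=1; first=miss

== RESULT ==
[0, 10, 3, 4, 5, 6, 12, 11, 13]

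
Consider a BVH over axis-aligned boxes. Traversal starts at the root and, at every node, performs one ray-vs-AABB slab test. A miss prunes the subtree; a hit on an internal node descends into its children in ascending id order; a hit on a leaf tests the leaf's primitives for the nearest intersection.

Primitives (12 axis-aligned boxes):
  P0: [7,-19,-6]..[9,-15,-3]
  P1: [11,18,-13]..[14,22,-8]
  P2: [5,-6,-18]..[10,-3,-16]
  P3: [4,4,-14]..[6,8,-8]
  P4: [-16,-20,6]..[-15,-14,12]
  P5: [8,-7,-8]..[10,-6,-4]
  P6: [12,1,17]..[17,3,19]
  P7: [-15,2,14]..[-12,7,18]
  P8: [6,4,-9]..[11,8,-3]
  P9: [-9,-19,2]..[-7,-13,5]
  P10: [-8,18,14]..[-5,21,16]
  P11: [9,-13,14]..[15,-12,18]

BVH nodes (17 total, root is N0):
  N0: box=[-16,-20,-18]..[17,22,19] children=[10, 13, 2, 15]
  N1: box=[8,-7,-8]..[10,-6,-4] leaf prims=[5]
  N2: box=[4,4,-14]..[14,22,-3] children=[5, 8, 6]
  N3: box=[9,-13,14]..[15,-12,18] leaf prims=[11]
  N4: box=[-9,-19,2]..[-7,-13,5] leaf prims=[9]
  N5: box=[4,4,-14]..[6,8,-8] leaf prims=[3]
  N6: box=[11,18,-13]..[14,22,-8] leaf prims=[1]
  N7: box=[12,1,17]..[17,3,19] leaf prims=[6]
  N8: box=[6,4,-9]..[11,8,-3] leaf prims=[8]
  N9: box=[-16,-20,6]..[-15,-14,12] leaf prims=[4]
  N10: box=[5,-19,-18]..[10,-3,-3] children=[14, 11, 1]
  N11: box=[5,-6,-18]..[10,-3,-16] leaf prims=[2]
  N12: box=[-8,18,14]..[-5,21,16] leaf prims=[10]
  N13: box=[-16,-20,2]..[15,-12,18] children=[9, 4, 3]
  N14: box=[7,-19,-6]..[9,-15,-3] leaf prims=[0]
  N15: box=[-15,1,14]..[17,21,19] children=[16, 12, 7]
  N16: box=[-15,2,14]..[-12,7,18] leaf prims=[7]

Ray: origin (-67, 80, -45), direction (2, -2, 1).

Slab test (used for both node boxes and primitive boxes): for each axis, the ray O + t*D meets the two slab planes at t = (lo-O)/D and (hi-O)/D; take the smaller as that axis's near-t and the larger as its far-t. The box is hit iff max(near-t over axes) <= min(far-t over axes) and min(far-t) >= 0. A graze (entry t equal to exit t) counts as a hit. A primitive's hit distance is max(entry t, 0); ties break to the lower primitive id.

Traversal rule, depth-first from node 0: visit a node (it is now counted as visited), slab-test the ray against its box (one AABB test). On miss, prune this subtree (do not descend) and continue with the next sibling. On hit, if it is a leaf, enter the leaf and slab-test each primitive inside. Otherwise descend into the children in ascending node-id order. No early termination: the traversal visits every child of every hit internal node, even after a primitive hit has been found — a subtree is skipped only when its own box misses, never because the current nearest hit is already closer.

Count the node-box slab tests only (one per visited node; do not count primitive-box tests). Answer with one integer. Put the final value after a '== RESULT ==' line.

Traverse from the root:
N0 x:[51/2,42] y:[29,50] z:[27,64] -> hit [29,42], descend [2, 10, 13, 15]
  N2 x:[71/2,81/2] y:[29,38] z:[31,42] -> hit [71/2,38], descend [5, 6, 8]
    N5 x:[71/2,73/2] y:[36,38] z:[31,37] -> hit [36,73/2] leaf, test {P3@t=36}
    N6 x:[39,81/2] y:[29,31] z:[32,37] -> miss, prune
    N8 x:[73/2,39] y:[36,38] z:[36,42] -> hit [73/2,38] leaf, test {P8@t=73/2}
  N10 x:[36,77/2] y:[83/2,99/2] z:[27,42] -> miss, prune
  N13 x:[51/2,41] y:[46,50] z:[47,63] -> miss, prune
  N15 x:[26,42] y:[59/2,79/2] z:[59,64] -> miss, prune

order=[0, 2, 5, 6, 8, 10, 13, 15]  |boxes|=8  |leaves|=2  hit=P3

== RESULT ==
8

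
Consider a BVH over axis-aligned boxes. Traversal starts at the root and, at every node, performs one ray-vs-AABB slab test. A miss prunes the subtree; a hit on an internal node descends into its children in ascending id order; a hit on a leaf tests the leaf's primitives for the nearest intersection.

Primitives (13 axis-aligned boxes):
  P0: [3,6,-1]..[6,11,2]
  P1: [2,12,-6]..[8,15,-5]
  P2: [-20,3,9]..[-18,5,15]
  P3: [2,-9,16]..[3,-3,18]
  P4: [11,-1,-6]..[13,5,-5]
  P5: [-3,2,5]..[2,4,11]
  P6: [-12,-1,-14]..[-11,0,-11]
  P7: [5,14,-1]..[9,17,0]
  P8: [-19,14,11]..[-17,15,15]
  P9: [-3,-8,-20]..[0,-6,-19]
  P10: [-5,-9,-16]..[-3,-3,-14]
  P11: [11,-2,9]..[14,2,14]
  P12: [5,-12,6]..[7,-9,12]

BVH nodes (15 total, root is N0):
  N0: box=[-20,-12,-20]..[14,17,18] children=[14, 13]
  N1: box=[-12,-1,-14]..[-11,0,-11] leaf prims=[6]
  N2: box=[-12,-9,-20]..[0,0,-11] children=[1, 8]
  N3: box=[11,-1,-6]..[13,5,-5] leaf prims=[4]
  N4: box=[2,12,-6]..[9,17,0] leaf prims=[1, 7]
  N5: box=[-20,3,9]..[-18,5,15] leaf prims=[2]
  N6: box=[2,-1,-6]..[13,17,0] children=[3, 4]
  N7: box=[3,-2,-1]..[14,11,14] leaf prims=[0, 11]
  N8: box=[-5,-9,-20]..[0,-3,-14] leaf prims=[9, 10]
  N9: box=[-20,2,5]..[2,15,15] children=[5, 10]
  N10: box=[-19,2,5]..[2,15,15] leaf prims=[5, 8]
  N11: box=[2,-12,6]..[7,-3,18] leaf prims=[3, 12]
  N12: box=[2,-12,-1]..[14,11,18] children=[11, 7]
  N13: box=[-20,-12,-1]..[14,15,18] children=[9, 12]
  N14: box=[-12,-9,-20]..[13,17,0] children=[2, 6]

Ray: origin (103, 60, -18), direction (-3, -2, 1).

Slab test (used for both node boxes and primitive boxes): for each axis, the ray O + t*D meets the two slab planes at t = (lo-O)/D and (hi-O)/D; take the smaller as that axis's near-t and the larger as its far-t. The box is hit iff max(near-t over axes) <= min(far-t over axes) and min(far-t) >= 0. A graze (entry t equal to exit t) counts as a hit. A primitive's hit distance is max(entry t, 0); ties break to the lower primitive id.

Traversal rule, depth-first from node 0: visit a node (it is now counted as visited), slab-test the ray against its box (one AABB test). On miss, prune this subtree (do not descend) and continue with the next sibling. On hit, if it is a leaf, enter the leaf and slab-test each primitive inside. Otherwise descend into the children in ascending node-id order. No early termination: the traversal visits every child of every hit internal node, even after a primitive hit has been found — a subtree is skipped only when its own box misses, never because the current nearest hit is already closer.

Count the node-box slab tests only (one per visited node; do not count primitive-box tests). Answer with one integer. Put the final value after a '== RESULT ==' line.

Traverse from the root:
N0 x:[89/3,41] y:[43/2,36] z:[-2,36] -> hit [89/3,36], descend [13, 14]
  N13 x:[89/3,41] y:[45/2,36] z:[17,36] -> hit [89/3,36], descend [9, 12]
    N9 x:[101/3,41] y:[45/2,29] z:[23,33] -> miss, prune
    N12 x:[89/3,101/3] y:[49/2,36] z:[17,36] -> hit [89/3,101/3], descend [7, 11]
      N7 x:[89/3,100/3] y:[49/2,31] z:[17,32] -> hit [89/3,31] leaf, test {P0(miss), P11@t=89/3}
      N11 x:[32,101/3] y:[63/2,36] z:[24,36] -> hit [32,101/3] leaf, test {P3(miss), P12(miss)}
  N14 x:[30,115/3] y:[43/2,69/2] z:[-2,18] -> miss, prune

order=[0, 13, 9, 12, 7, 11, 14]  |boxes|=7  |leaves|=2  hit=P11

== RESULT ==
7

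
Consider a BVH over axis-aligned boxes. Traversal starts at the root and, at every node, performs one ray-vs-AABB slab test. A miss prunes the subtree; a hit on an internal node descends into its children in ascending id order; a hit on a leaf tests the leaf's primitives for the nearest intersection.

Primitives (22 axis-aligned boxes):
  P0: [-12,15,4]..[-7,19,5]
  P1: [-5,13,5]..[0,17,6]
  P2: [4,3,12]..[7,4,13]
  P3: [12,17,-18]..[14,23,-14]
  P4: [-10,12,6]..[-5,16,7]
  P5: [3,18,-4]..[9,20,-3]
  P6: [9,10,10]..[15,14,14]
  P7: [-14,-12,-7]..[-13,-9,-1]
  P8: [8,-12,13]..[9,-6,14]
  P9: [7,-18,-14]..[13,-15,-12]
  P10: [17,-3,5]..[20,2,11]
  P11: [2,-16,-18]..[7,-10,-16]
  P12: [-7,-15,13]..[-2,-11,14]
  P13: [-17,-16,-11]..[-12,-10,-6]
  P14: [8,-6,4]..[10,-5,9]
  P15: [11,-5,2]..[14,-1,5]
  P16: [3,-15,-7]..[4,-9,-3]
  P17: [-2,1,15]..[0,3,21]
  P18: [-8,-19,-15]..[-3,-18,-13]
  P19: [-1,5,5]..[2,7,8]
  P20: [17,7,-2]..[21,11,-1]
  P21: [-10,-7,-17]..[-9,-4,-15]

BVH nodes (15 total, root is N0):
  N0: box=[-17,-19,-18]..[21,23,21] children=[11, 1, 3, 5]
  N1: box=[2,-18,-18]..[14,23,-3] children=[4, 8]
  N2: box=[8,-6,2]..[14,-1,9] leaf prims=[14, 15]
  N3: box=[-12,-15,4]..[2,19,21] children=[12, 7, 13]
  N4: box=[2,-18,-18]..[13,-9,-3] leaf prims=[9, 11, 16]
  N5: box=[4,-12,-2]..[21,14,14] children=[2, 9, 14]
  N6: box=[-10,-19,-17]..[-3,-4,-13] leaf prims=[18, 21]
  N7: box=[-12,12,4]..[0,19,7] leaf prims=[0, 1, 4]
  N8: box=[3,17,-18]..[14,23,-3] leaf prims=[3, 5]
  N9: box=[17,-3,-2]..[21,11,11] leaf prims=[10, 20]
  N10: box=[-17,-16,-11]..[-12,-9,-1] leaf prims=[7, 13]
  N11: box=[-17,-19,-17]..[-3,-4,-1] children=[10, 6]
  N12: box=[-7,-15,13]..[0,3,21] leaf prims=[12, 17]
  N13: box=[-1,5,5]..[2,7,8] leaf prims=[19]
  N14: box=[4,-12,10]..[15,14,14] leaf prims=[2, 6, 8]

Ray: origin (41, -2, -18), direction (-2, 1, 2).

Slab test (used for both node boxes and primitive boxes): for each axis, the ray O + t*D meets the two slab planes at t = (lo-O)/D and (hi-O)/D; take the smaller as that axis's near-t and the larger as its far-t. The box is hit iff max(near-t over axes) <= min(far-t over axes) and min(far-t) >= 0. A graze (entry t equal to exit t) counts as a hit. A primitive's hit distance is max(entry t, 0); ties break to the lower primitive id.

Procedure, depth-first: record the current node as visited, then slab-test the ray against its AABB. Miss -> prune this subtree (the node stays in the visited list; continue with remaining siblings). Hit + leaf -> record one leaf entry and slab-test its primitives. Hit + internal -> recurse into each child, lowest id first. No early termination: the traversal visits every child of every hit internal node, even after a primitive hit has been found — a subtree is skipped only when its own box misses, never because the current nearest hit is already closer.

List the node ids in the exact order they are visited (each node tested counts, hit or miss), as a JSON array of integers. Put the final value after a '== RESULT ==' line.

Trace the traversal:
N0 x:[10,29] y:[-17,25] z:[0,39/2] -> hit [10,39/2], descend [1, 3, 5, 11]
  N1 x:[27/2,39/2] y:[-16,25] z:[0,15/2] -> miss, prune
  N3 x:[39/2,53/2] y:[-13,21] z:[11,39/2] -> hit [39/2,39/2], descend [7, 12, 13]
    N7 x:[41/2,53/2] y:[14,21] z:[11,25/2] -> miss, prune
    N12 x:[41/2,24] y:[-13,5] z:[31/2,39/2] -> miss, prune
    N13 x:[39/2,21] y:[7,9] z:[23/2,13] -> miss, prune
  N5 x:[10,37/2] y:[-10,16] z:[8,16] -> hit [10,16], descend [2, 9, 14]
    N2 x:[27/2,33/2] y:[-4,1] z:[10,27/2] -> miss, prune
    N9 x:[10,12] y:[-1,13] z:[8,29/2] -> hit [10,12] leaf, test {P10(miss), P20(miss)}
    N14 x:[13,37/2] y:[-10,16] z:[14,16] -> hit [14,16] leaf, test {P2(miss), P6@t=14, P8(miss)}
  N11 x:[22,29] y:[-17,-2] z:[1/2,17/2] -> miss, prune

11 AABB tests over nodes [0, 1, 3, 7, 12, 13, 5, 2, 9, 14, 11]; 2 leaves entered; closest P6.

== RESULT ==
[0, 1, 3, 7, 12, 13, 5, 2, 9, 14, 11]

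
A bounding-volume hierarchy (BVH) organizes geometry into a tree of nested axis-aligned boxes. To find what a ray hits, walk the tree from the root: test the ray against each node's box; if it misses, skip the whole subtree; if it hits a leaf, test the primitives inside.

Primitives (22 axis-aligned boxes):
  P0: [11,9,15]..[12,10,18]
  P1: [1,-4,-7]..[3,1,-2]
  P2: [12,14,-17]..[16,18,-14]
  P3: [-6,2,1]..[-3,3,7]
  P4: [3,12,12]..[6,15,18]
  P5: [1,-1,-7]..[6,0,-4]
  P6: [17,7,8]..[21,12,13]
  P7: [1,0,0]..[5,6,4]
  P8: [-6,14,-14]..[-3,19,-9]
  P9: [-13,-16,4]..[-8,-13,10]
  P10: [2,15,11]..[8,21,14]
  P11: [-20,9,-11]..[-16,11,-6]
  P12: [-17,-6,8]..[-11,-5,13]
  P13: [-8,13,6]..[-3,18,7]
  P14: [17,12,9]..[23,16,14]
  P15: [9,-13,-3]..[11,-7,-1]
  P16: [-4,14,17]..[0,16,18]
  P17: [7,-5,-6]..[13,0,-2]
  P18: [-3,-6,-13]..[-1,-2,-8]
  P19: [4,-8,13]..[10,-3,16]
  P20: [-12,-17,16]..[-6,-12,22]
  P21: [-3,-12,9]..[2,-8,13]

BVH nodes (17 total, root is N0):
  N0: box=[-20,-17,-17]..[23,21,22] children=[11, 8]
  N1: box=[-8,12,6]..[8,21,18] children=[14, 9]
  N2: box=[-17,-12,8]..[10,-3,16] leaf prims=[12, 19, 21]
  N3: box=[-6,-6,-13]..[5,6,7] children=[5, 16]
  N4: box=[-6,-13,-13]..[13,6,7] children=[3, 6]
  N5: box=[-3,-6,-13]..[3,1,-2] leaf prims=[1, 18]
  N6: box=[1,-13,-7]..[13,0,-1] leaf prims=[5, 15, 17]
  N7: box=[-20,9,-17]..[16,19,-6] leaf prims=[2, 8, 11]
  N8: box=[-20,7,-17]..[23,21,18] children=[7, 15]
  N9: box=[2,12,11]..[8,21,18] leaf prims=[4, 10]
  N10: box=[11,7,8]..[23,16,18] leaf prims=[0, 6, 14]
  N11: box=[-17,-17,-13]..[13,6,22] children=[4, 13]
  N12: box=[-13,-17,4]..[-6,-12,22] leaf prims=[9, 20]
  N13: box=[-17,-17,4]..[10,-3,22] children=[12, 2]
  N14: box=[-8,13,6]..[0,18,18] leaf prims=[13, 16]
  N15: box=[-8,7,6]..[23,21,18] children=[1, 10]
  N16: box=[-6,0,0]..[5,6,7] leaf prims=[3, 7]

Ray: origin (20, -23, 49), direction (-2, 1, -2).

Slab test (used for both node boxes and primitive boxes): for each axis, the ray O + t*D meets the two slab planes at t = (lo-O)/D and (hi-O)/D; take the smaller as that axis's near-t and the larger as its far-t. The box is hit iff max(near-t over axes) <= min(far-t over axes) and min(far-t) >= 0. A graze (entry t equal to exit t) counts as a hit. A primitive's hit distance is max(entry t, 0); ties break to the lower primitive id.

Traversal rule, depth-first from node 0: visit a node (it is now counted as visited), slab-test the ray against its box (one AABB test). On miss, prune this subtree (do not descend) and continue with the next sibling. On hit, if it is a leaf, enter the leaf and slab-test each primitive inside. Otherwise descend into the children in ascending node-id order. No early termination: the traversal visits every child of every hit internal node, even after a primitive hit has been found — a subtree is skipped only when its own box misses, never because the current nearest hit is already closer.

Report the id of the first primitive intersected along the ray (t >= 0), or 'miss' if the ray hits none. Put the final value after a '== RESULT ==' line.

Traverse from the root:
N0 x:[-3/2,20] y:[6,44] z:[27/2,33] -> hit [27/2,20], descend [8, 11]
  N8 x:[-3/2,20] y:[30,44] z:[31/2,33] -> miss, prune
  N11 x:[7/2,37/2] y:[6,29] z:[27/2,31] -> hit [27/2,37/2], descend [4, 13]
    N4 x:[7/2,13] y:[10,29] z:[21,31] -> miss, prune
    N13 x:[5,37/2] y:[6,20] z:[27/2,45/2] -> hit [27/2,37/2], descend [2, 12]
      N2 x:[5,37/2] y:[11,20] z:[33/2,41/2] -> hit [33/2,37/2] leaf, test {P12@t=18, P19(miss), P21(miss)}
      N12 x:[13,33/2] y:[6,11] z:[27/2,45/2] -> miss, prune

Visited [0, 8, 11, 4, 13, 2, 12]. Tests: 7 box, 1 leaf. Nearest: P12.

== RESULT ==
12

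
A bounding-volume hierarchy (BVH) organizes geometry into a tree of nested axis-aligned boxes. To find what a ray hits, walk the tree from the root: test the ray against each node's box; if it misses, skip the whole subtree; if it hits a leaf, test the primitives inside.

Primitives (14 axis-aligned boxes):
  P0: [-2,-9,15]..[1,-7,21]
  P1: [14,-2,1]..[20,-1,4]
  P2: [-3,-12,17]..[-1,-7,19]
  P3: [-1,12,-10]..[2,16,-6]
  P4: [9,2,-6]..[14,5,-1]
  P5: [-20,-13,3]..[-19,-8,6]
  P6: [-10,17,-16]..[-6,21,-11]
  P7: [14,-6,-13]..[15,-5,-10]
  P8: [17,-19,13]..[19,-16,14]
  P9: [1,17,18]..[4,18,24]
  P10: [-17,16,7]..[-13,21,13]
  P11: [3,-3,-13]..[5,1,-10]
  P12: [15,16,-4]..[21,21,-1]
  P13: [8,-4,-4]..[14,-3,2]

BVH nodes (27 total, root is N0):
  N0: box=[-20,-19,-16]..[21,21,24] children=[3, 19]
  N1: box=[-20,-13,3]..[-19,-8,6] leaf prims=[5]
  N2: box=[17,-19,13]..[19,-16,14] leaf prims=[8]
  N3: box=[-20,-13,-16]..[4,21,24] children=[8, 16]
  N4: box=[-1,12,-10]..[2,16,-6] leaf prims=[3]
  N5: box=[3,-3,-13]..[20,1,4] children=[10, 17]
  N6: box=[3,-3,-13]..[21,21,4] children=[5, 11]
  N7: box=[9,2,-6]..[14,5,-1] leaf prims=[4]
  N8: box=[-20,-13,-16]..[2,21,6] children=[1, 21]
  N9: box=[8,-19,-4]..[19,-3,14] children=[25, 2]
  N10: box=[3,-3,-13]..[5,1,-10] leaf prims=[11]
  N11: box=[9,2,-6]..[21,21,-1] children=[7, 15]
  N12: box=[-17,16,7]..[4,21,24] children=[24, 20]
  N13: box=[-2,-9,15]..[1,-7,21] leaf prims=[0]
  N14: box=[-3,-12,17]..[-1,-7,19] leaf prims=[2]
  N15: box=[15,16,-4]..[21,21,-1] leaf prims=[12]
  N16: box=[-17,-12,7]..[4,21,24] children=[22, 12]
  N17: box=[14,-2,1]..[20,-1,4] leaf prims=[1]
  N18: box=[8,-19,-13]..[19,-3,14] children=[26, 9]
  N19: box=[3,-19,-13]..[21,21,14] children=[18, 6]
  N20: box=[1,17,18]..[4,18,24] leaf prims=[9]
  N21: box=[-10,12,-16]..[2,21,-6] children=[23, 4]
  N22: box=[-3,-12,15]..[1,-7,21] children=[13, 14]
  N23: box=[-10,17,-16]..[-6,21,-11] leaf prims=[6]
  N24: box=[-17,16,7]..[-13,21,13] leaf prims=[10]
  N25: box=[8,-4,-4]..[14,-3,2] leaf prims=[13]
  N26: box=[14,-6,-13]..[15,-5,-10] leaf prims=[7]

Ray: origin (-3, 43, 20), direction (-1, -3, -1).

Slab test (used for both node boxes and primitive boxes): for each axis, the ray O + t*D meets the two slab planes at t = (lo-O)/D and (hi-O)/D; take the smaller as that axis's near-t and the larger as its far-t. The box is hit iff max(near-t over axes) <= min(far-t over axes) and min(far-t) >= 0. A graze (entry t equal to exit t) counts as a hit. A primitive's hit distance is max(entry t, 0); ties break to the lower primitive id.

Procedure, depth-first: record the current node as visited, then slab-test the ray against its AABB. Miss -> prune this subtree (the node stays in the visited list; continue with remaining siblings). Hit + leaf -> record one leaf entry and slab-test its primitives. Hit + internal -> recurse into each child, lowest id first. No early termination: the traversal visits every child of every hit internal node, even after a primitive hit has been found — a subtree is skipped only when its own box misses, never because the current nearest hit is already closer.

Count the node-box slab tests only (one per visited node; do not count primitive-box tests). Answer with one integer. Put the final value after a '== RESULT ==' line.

Traverse from the root:
N0 x:[-24,17] y:[22/3,62/3] z:[-4,36] -> hit [22/3,17], descend [3, 19]
  N3 x:[-7,17] y:[22/3,56/3] z:[-4,36] -> hit [22/3,17], descend [8, 16]
    N8 x:[-5,17] y:[22/3,56/3] z:[14,36] -> hit [14,17], descend [1, 21]
      N1 x:[16,17] y:[17,56/3] z:[14,17] -> hit [17,17] leaf, test {P5@t=17}
      N21 x:[-5,7] y:[22/3,31/3] z:[26,36] -> miss, prune
    N16 x:[-7,14] y:[22/3,55/3] z:[-4,13] -> hit [22/3,13], descend [12, 22]
      N12 x:[-7,14] y:[22/3,9] z:[-4,13] -> hit [22/3,9], descend [20, 24]
        N20 x:[-7,-4] y:[25/3,26/3] z:[-4,2] -> miss, prune
        N24 x:[10,14] y:[22/3,9] z:[7,13] -> miss, prune
      N22 x:[-4,0] y:[50/3,55/3] z:[-1,5] -> miss, prune
  N19 x:[-24,-6] y:[22/3,62/3] z:[6,33] -> miss, prune

11 AABB tests over nodes [0, 3, 8, 1, 21, 16, 12, 20, 24, 22, 19]; 1 leaf entered; closest P5.

== RESULT ==
11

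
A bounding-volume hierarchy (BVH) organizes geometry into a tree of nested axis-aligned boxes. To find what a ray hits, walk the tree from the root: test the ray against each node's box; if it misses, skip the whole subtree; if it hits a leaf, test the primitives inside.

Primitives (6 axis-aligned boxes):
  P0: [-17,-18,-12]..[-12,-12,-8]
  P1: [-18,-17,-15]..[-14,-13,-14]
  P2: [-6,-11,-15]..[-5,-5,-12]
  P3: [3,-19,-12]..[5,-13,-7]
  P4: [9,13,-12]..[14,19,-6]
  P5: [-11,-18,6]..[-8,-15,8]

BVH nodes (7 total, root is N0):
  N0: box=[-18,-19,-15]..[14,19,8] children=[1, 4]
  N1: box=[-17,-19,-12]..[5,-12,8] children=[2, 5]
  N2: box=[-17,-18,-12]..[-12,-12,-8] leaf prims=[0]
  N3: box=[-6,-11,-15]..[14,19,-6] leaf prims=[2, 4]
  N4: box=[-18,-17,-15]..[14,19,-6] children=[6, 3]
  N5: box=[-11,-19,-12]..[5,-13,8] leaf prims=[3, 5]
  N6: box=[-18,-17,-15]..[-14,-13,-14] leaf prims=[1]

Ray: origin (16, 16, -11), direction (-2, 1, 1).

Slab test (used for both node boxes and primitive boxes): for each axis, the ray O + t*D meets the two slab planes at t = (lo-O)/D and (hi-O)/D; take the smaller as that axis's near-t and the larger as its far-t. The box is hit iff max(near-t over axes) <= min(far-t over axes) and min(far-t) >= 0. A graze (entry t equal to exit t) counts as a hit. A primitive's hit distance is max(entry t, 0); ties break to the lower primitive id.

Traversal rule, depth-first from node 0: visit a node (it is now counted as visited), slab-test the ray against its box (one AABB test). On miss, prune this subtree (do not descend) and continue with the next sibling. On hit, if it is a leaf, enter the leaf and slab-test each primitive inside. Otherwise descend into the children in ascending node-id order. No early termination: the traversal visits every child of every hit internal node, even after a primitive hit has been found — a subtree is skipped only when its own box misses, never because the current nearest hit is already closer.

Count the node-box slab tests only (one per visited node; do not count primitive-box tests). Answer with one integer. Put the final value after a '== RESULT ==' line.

Traverse from the root:
N0 x:[1,17] y:[-35,3] z:[-4,19] -> hit [1,3], descend [1, 4]
  N1 x:[11/2,33/2] y:[-35,-28] z:[-1,19] -> miss, prune
  N4 x:[1,17] y:[-33,3] z:[-4,5] -> hit [1,3], descend [3, 6]
    N3 x:[1,11] y:[-27,3] z:[-4,5] -> hit [1,3] leaf, test {P2(miss), P4@t=1}
    N6 x:[15,17] y:[-33,-29] z:[-4,-3] -> miss, prune

5 AABB tests over nodes [0, 1, 4, 3, 6]; 1 leaf entered; closest P4.

== RESULT ==
5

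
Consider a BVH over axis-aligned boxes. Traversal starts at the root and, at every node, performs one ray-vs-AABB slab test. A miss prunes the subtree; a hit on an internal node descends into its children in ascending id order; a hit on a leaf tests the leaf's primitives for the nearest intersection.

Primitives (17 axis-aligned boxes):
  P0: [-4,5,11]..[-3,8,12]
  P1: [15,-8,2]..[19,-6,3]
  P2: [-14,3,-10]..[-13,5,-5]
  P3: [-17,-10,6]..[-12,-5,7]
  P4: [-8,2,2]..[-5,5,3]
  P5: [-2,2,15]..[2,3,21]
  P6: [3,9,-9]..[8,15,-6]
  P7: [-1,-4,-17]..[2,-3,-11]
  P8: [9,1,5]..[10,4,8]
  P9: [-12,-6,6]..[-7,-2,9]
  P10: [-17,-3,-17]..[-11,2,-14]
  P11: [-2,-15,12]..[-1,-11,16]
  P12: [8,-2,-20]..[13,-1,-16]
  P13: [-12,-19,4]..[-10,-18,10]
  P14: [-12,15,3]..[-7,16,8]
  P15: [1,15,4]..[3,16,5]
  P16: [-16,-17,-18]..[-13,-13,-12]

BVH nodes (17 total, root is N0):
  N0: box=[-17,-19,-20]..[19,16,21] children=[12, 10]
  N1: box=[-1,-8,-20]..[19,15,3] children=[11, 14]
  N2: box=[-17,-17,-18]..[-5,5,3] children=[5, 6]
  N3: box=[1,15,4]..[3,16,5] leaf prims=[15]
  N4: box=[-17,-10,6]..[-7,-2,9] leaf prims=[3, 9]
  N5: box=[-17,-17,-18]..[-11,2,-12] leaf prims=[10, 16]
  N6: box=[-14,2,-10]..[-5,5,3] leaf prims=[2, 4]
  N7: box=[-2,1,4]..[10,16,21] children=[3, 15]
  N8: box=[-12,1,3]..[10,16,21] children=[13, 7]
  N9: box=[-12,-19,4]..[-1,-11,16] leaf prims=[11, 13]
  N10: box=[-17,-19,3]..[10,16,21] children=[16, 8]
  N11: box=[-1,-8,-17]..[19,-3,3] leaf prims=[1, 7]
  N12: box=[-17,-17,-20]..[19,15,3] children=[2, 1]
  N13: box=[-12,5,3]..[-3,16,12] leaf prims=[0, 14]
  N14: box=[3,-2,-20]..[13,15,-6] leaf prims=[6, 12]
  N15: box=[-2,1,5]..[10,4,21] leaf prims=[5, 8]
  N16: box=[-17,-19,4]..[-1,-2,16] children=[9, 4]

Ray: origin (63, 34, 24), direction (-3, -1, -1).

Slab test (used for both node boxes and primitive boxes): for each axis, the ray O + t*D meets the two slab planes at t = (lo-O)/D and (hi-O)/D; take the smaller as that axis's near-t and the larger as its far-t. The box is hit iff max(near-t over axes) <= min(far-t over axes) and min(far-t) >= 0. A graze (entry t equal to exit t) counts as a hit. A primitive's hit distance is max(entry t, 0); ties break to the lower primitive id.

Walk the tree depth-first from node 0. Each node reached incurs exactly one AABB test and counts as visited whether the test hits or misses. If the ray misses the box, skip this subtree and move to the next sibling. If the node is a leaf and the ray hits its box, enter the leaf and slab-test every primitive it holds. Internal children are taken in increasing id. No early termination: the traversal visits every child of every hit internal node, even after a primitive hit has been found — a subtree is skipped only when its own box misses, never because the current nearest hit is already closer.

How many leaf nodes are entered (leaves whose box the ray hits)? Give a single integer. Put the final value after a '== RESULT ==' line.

Walk:
N0 x:[44/3,80/3] y:[18,53] z:[3,44] -> hit [18,80/3], descend [10, 12]
  N10 x:[53/3,80/3] y:[18,53] z:[3,21] -> hit [18,21], descend [8, 16]
    N8 x:[53/3,25] y:[18,33] z:[3,21] -> hit [18,21], descend [7, 13]
      N7 x:[53/3,65/3] y:[18,33] z:[3,20] -> hit [18,20], descend [3, 15]
        N3 x:[20,62/3] y:[18,19] z:[19,20] -> miss, prune
        N15 x:[53/3,65/3] y:[30,33] z:[3,19] -> miss, prune
      N13 x:[22,25] y:[18,29] z:[12,21] -> miss, prune
    N16 x:[64/3,80/3] y:[36,53] z:[8,20] -> miss, prune
  N12 x:[44/3,80/3] y:[19,51] z:[21,44] -> hit [21,80/3], descend [1, 2]
    N1 x:[44/3,64/3] y:[19,42] z:[21,44] -> hit [21,64/3], descend [11, 14]
      N11 x:[44/3,64/3] y:[37,42] z:[21,41] -> miss, prune
      N14 x:[50/3,20] y:[19,36] z:[30,44] -> miss, prune
    N2 x:[68/3,80/3] y:[29,51] z:[21,42] -> miss, prune

order=[0, 10, 8, 7, 3, 15, 13, 16, 12, 1, 11, 14, 2]  |boxes|=13  |leaves|=0  hit=miss

== RESULT ==
0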